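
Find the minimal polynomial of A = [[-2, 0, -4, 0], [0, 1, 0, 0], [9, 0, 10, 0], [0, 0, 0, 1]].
m_A(x) = (x - 4)^2(x - 1)

The characteristic polynomial factors as (x - 4)^2(x - 1)^2. The minimal polynomial is ∏(x - λ)^{k_λ} where k_λ is the size of the largest Jordan block at λ.

For λ = 1: rank(A - I) = 2, and the largest Jordan block has size 1 (the smallest k with rank((A - I)^k) = rank((A - I)^(k+1))).
For λ = 4: rank(A - 4I) = 3, and the largest Jordan block has size 2 (the smallest k with rank((A - 4I)^k) = rank((A - 4I)^(k+1))).

So m_A(x) = (x - 4)^2(x - 1).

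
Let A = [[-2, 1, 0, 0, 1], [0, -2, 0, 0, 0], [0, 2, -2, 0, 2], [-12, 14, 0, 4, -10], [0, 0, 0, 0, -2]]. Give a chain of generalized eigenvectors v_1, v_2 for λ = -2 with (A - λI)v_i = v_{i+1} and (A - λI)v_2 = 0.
v_1 = [[-1, 1, -2, -4, 0]]^T, v_2 = [[1, 0, 2, 2, 0]]^T

We seek v_1 ∈ ker((A + 2I)^2) \ ker(A + 2I), then set v_{i+1} = (A + 2I) v_i.

One such chain is v_1 = [[-1, 1, -2, -4, 0]]^T, v_2 = [[1, 0, 2, 2, 0]]^T. Check: (A + 2I) v_2 = [[0, 0, 0, 0, 0]]^T = 0.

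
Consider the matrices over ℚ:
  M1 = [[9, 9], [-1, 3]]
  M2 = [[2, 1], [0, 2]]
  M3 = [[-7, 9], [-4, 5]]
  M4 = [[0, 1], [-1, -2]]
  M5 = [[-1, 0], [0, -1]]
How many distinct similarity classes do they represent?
4 classes: {M1}, {M2}, {M3, M4}, {M5}

Characteristic polynomials: χ_{M1} = (x - 6)^2, χ_{M2} = (x - 2)^2, χ_{M3} = (x + 1)^2, χ_{M4} = (x + 1)^2, χ_{M5} = (x + 1)^2.

{M1}: invariant factors (x - 6)^2.

{M2}: invariant factors (x - 2)^2.

{M3, M4}: invariant factors (x + 1)^2.

{M5}: invariant factors x + 1, x + 1.

Matrices are similar if and only if their invariant-factor lists agree; the partition into similarity classes is {M1}, {M2}, {M3, M4}, {M5}.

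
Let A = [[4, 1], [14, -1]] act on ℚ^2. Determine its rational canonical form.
The invariant factors of A (the non-unit diagonal entries of the Smith normal form of xI - A over ℚ[x]) are (x - 6)(x + 3), each dividing the next. The characteristic polynomial is their product, (x - 6)(x + 3).

The rational canonical form is the block-diagonal matrix of companion matrices C(f_i):
R = [[0, 18], [1, 3]].

R = [[0, 18], [1, 3]]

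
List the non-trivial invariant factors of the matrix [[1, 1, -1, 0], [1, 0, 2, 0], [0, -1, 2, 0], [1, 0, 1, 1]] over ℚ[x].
The Jordan structure of A has elementary divisors (x - 1)^3, (x - 1). Arranging the block sizes at each eigenvalue in decreasing order and taking row products gives the invariant factors.

Invariant factors (smallest first, each dividing the next): x - 1, (x - 1)^3.

Check: the last factor (x - 1)^3 is the minimal polynomial, and the product (x - 1)^4 is the characteristic polynomial.

x - 1, (x - 1)^3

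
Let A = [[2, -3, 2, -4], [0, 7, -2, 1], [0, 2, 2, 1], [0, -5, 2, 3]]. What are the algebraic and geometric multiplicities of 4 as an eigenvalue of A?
algebraic multiplicity 3, geometric multiplicity 1

The characteristic polynomial is (x - 4)^3(x - 2), so the factor x - 4 appears with exponent 3: the algebraic multiplicity is 3.

rank(A - 4I) = 3, so the eigenspace has dimension 4 - 3 = 1: the geometric multiplicity is 1.

Since 1 < 3, A is not diagonalizable.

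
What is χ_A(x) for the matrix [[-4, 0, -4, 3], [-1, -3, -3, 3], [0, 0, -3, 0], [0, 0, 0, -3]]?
xI - A = [[x + 4, 0, 4, -3], [1, x + 3, 3, -3], [0, 0, x + 3, 0], [0, 0, 0, x + 3]].

Expanding det(xI - A) along the first row:
det(xI - A) = + (x + 4)·det([[x + 3, 3, -3], [0, x + 3, 0], [0, 0, x + 3]]) - (0)·det([[1, 3, -3], [0, x + 3, 0], [0, 0, x + 3]]) + (4)·det([[1, x + 3, -3], [0, 0, 0], [0, 0, x + 3]]) - (-3)·det([[1, x + 3, 3], [0, 0, x + 3], [0, 0, 0]]).

Evaluating gives χ_A(x) = x^4 + 13x^3 + 63x^2 + 135x + 108 = (x + 3)^3(x + 4).

χ_A(x) = (x + 3)^3(x + 4)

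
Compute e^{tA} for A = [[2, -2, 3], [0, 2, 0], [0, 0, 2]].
A has Jordan form J = [[2, 1, 0], [0, 2, 0], [0, 0, 2]] with A = PJP^{-1}, so e^{tA} = P e^{tJ} P^{-1}.

For a Jordan block J_k(λ), e^{tJ_k(λ)} = e^{λt} · (I + tN + t^2 N^2/2! + ... + t^{k-1} N^{k-1}/(k-1)!) where N is the nilpotent superdiagonal part.

Assembling the blocks and conjugating back gives the entries of e^{tA} as shown above.

e^{tA} = [[e^{2*t}, -2*t*e^{2*t}, 3*t*e^{2*t}], [0, e^{2*t}, 0], [0, 0, e^{2*t}]]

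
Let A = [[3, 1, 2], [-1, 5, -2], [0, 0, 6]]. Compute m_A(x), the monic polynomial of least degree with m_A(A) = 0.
m_A(x) = (x - 6)(x - 4)^2

The characteristic polynomial factors as (x - 6)(x - 4)^2. The minimal polynomial is ∏(x - λ)^{k_λ} where k_λ is the size of the largest Jordan block at λ.

For λ = 4: rank(A - 4I) = 2, and the largest Jordan block has size 2 (the smallest k with rank((A - 4I)^k) = rank((A - 4I)^(k+1))).
For λ = 6: rank(A - 6I) = 2, and the largest Jordan block has size 1 (the smallest k with rank((A - 6I)^k) = rank((A - 6I)^(k+1))).

So m_A(x) = (x - 6)(x - 4)^2.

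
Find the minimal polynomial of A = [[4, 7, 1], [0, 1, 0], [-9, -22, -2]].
m_A(x) = (x - 1)^3

The characteristic polynomial factors as (x - 1)^3. The minimal polynomial is ∏(x - λ)^{k_λ} where k_λ is the size of the largest Jordan block at λ.

For λ = 1: rank(A - I) = 2, and the largest Jordan block has size 3 (the smallest k with rank((A - I)^k) = rank((A - I)^(k+1))).

So m_A(x) = (x - 1)^3.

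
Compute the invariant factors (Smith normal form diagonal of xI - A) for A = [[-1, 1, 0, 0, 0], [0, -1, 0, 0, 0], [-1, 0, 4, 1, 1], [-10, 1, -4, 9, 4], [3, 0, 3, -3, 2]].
x - 5, (x - 5)^2(x + 1)^2

The Jordan structure of A has elementary divisors (x + 1)^2, (x - 5)^2, (x - 5). Arranging the block sizes at each eigenvalue in decreasing order and taking row products gives the invariant factors.

Invariant factors (smallest first, each dividing the next): x - 5, (x - 5)^2(x + 1)^2.

Check: the last factor (x - 5)^2(x + 1)^2 is the minimal polynomial, and the product (x - 5)^3(x + 1)^2 is the characteristic polynomial.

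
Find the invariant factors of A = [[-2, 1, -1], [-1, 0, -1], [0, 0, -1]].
The Jordan structure of A has elementary divisors (x + 1)^2, (x + 1). Arranging the block sizes at each eigenvalue in decreasing order and taking row products gives the invariant factors.

Invariant factors (smallest first, each dividing the next): x + 1, (x + 1)^2.

Check: the last factor (x + 1)^2 is the minimal polynomial, and the product (x + 1)^3 is the characteristic polynomial.

x + 1, (x + 1)^2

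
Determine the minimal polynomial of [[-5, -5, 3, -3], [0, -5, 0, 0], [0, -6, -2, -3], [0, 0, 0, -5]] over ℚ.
m_A(x) = (x + 2)(x + 5)^2

The characteristic polynomial factors as (x + 2)(x + 5)^3. The minimal polynomial is ∏(x - λ)^{k_λ} where k_λ is the size of the largest Jordan block at λ.

For λ = -5: rank(A + 5I) = 2, and the largest Jordan block has size 2 (the smallest k with rank((A + 5I)^k) = rank((A + 5I)^(k+1))).
For λ = -2: rank(A + 2I) = 3, and the largest Jordan block has size 1 (the smallest k with rank((A + 2I)^k) = rank((A + 2I)^(k+1))).

So m_A(x) = (x + 2)(x + 5)^2.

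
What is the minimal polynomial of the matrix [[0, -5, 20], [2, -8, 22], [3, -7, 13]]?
The characteristic polynomial factors as x^2(x - 5). The minimal polynomial is ∏(x - λ)^{k_λ} where k_λ is the size of the largest Jordan block at λ.

For λ = 0: rank(A) = 2, and the largest Jordan block has size 2 (the smallest k with rank(A^k) = rank(A^(k+1))).
For λ = 5: rank(A - 5I) = 2, and the largest Jordan block has size 1 (the smallest k with rank((A - 5I)^k) = rank((A - 5I)^(k+1))).

So m_A(x) = x^2(x - 5).

m_A(x) = x^2(x - 5)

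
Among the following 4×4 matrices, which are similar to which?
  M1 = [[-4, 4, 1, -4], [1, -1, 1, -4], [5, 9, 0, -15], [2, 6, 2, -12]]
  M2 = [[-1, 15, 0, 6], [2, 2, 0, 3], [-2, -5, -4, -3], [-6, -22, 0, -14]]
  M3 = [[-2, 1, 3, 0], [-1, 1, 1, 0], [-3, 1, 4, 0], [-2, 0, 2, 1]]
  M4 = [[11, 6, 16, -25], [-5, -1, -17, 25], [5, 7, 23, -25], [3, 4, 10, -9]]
Characteristic polynomials: χ_{M1} = (x + 4)^3(x + 5), χ_{M2} = (x + 4)^3(x + 5), χ_{M3} = (x - 1)^4, χ_{M4} = (x - 6)^4.

{M1, M2}: invariant factors (x + 4)^3(x + 5).

{M3}: invariant factors x - 1, (x - 1)^3.

{M4}: invariant factors (x - 6)^2, (x - 6)^2.

Matrices are similar if and only if their invariant-factor lists agree; the partition into similarity classes is {M1, M2}, {M3}, {M4}.

3 classes: {M1, M2}, {M3}, {M4}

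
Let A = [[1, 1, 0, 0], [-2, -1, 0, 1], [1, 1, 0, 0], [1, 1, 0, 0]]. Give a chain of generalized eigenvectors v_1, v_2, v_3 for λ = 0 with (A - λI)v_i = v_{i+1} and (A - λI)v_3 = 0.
v_1 = [[0, 0, 1, 1]]^T, v_2 = [[0, 1, 0, 0]]^T, v_3 = [[1, -1, 1, 1]]^T

We seek v_1 ∈ ker(A^3) \ ker(A^2), then set v_{i+1} = A v_i.

One such chain is v_1 = [[0, 0, 1, 1]]^T, v_2 = [[0, 1, 0, 0]]^T, v_3 = [[1, -1, 1, 1]]^T. Check: A v_3 = [[0, 0, 0, 0]]^T = 0.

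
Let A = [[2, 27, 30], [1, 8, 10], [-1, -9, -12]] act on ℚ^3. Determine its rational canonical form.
The invariant factors of A (the non-unit diagonal entries of the Smith normal form of xI - A over ℚ[x]) are (x - 3)(x + 1)(x + 4), each dividing the next. The characteristic polynomial is their product, (x - 3)(x + 1)(x + 4).

The rational canonical form is the block-diagonal matrix of companion matrices C(f_i):
R = [[0, 0, 12], [1, 0, 11], [0, 1, -2]].

R = [[0, 0, 12], [1, 0, 11], [0, 1, -2]]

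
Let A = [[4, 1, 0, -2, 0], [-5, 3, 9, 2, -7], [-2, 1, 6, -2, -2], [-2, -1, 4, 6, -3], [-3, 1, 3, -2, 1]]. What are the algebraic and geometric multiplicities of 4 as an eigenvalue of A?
algebraic multiplicity 5, geometric multiplicity 2

The characteristic polynomial is (x - 4)^5, so the factor x - 4 appears with exponent 5: the algebraic multiplicity is 5.

rank(A - 4I) = 3, so the eigenspace has dimension 5 - 3 = 2: the geometric multiplicity is 2.

Since 2 < 5, A is not diagonalizable.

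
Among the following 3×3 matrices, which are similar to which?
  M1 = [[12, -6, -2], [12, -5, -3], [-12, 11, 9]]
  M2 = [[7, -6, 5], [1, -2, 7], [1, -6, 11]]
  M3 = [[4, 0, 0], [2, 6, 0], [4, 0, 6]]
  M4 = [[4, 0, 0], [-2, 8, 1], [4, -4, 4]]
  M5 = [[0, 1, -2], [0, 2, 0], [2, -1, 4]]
3 classes: {M1, M2, M4}, {M3}, {M5}

Characteristic polynomials: χ_{M1} = (x - 6)^2(x - 4), χ_{M2} = (x - 6)^2(x - 4), χ_{M3} = (x - 6)^2(x - 4), χ_{M4} = (x - 6)^2(x - 4), χ_{M5} = (x - 2)^3.

{M1, M2, M4}: invariant factors (x - 6)^2(x - 4).

{M3}: invariant factors x - 6, (x - 6)(x - 4).

{M5}: invariant factors x - 2, (x - 2)^2.

Matrices are similar if and only if their invariant-factor lists agree; the partition into similarity classes is {M1, M2, M4}, {M3}, {M5}.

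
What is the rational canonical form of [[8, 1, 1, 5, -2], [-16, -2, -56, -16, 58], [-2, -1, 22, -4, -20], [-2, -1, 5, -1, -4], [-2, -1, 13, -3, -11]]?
R = [[6, 0, 0, 0, 0], [0, 0, 0, 0, 108], [0, 1, 0, 0, -108], [0, 0, 1, 0, -9], [0, 0, 0, 1, 10]]

The invariant factors of A (the non-unit diagonal entries of the Smith normal form of xI - A over ℚ[x]) are x - 6, (x - 6)^2(x - 1)(x + 3), each dividing the next. The characteristic polynomial is their product, (x - 6)^3(x - 1)(x + 3).

The rational canonical form is the block-diagonal matrix of companion matrices C(f_i):
R = [[6, 0, 0, 0, 0], [0, 0, 0, 0, 108], [0, 1, 0, 0, -108], [0, 0, 1, 0, -9], [0, 0, 0, 1, 10]].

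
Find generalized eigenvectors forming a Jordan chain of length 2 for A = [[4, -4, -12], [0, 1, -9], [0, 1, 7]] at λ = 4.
v_1 = [[-8, -5, 2]]^T, v_2 = [[-4, -3, 1]]^T

We seek v_1 ∈ ker((A - 4I)^2) \ ker(A - 4I), then set v_{i+1} = (A - 4I) v_i.

One such chain is v_1 = [[-8, -5, 2]]^T, v_2 = [[-4, -3, 1]]^T. Check: (A - 4I) v_2 = [[0, 0, 0]]^T = 0.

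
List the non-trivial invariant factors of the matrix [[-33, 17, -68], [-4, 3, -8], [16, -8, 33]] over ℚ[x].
The Jordan structure of A has elementary divisors (x - 1)^2, (x - 1). Arranging the block sizes at each eigenvalue in decreasing order and taking row products gives the invariant factors.

Invariant factors (smallest first, each dividing the next): x - 1, (x - 1)^2.

Check: the last factor (x - 1)^2 is the minimal polynomial, and the product (x - 1)^3 is the characteristic polynomial.

x - 1, (x - 1)^2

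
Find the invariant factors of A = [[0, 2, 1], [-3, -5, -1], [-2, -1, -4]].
(x + 3)^3

The Jordan structure of A has elementary divisors (x + 3)^3. Arranging the block sizes at each eigenvalue in decreasing order and taking row products gives the invariant factors.

Invariant factors (smallest first, each dividing the next): (x + 3)^3.

Check: the last factor (x + 3)^3 is the minimal polynomial, and the product (x + 3)^3 is the characteristic polynomial.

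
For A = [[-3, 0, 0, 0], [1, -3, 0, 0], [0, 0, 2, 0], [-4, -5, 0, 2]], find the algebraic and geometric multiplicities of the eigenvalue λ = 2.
The characteristic polynomial is (x - 2)^2(x + 3)^2, so the factor x - 2 appears with exponent 2: the algebraic multiplicity is 2.

rank(A - 2I) = 2, so the eigenspace has dimension 4 - 2 = 2: the geometric multiplicity is 2.

algebraic multiplicity 2, geometric multiplicity 2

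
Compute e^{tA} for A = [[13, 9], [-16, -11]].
A has Jordan form J = [[1, 1], [0, 1]] with A = PJP^{-1}, so e^{tA} = P e^{tJ} P^{-1}.

For a Jordan block J_k(λ), e^{tJ_k(λ)} = e^{λt} · (I + tN + t^2 N^2/2! + ... + t^{k-1} N^{k-1}/(k-1)!) where N is the nilpotent superdiagonal part.

Assembling the blocks and conjugating back gives the entries of e^{tA} as shown above.

e^{tA} = [[(12*t + 1)*e^{t}, 9*t*e^{t}], [-16*t*e^{t}, (1 - 12*t)*e^{t}]]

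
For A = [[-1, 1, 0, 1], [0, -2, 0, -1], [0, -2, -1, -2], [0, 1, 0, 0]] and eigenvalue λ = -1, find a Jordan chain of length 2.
v_1 = [[0, 0, 0, 1]]^T, v_2 = [[1, -1, -2, 1]]^T

We seek v_1 ∈ ker((A + I)^2) \ ker(A + I), then set v_{i+1} = (A + I) v_i.

One such chain is v_1 = [[0, 0, 0, 1]]^T, v_2 = [[1, -1, -2, 1]]^T. Check: (A + I) v_2 = [[0, 0, 0, 0]]^T = 0.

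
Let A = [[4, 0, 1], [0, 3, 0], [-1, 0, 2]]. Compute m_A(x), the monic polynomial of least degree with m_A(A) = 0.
The characteristic polynomial factors as (x - 3)^3. The minimal polynomial is ∏(x - λ)^{k_λ} where k_λ is the size of the largest Jordan block at λ.

For λ = 3: rank(A - 3I) = 1, and the largest Jordan block has size 2 (the smallest k with rank((A - 3I)^k) = rank((A - 3I)^(k+1))).

So m_A(x) = (x - 3)^2.

m_A(x) = (x - 3)^2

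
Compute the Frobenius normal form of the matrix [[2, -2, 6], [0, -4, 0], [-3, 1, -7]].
The invariant factors of A (the non-unit diagonal entries of the Smith normal form of xI - A over ℚ[x]) are x + 4, (x + 1)(x + 4), each dividing the next. The characteristic polynomial is their product, (x + 1)(x + 4)^2.

The rational canonical form is the block-diagonal matrix of companion matrices C(f_i):
R = [[-4, 0, 0], [0, 0, -4], [0, 1, -5]].

R = [[-4, 0, 0], [0, 0, -4], [0, 1, -5]]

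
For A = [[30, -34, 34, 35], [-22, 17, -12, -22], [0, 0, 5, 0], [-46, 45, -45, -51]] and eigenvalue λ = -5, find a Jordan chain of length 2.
v_1 = [[-1, 1, 0, 2]]^T, v_2 = [[1, 0, 0, -1]]^T

We seek v_1 ∈ ker((A + 5I)^2) \ ker(A + 5I), then set v_{i+1} = (A + 5I) v_i.

One such chain is v_1 = [[-1, 1, 0, 2]]^T, v_2 = [[1, 0, 0, -1]]^T. Check: (A + 5I) v_2 = [[0, 0, 0, 0]]^T = 0.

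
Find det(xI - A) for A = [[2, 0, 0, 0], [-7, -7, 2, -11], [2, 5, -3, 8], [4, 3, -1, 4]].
xI - A = [[x - 2, 0, 0, 0], [7, x + 7, -2, 11], [-2, -5, x + 3, -8], [-4, -3, 1, x - 4]].

Expanding det(xI - A) along the first row:
det(xI - A) = + (x - 2)·det([[x + 7, -2, 11], [-5, x + 3, -8], [-3, 1, x - 4]]) - (0)·det([[7, -2, 11], [-2, x + 3, -8], [-4, 1, x - 4]]) + (0)·det([[7, x + 7, 11], [-2, -5, -8], [-4, -3, x - 4]]) - (0)·det([[7, x + 7, -2], [-2, -5, x + 3], [-4, -3, 1]]).

Evaluating gives χ_A(x) = x^4 + 4x^3 - 16x - 16 = (x - 2)(x + 2)^3.

χ_A(x) = (x - 2)(x + 2)^3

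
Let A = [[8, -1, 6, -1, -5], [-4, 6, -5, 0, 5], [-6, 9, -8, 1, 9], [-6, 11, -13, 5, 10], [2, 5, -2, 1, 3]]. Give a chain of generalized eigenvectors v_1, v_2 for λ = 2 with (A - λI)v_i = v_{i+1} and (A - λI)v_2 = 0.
v_1 = [[-2, 1, 2, 2, 0]]^T, v_2 = [[-3, 2, 3, 3, -1]]^T

We seek v_1 ∈ ker((A - 2I)^2) \ ker(A - 2I), then set v_{i+1} = (A - 2I) v_i.

One such chain is v_1 = [[-2, 1, 2, 2, 0]]^T, v_2 = [[-3, 2, 3, 3, -1]]^T. Check: (A - 2I) v_2 = [[0, 0, 0, 0, 0]]^T = 0.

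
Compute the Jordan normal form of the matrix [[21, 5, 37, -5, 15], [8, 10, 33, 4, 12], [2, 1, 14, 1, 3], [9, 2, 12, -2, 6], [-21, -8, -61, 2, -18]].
The characteristic polynomial is det(xI - A) = (x - 6)^4(x - 1), so the eigenvalues are 1 (algebraic multiplicity 1), 6 (algebraic multiplicity 4).

For λ = 1: algebraic multiplicity 1 gives one 1×1 block.

For λ = 6: rank(A - 6I) = 3, rank((A - 6I)^2) = 2, rank((A - 6I)^3) = 1. The eigenspace has dimension 5 - 3 = 2, so there are 2 Jordan blocks; the rank sequence gives block sizes [3, 1].

Assembling the blocks gives the Jordan form J above.

J = [[1, 0, 0, 0, 0], [0, 6, 1, 0, 0], [0, 0, 6, 1, 0], [0, 0, 0, 6, 0], [0, 0, 0, 0, 6]]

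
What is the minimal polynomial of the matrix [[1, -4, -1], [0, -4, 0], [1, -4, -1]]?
m_A(x) = x^2(x + 4)

The characteristic polynomial factors as x^2(x + 4). The minimal polynomial is ∏(x - λ)^{k_λ} where k_λ is the size of the largest Jordan block at λ.

For λ = -4: rank(A + 4I) = 2, and the largest Jordan block has size 1 (the smallest k with rank((A + 4I)^k) = rank((A + 4I)^(k+1))).
For λ = 0: rank(A) = 2, and the largest Jordan block has size 2 (the smallest k with rank(A^k) = rank(A^(k+1))).

So m_A(x) = x^2(x + 4).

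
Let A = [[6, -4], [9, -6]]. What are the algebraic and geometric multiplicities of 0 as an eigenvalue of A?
algebraic multiplicity 2, geometric multiplicity 1

The characteristic polynomial is x^2, so the factor x appears with exponent 2: the algebraic multiplicity is 2.

rank(A) = 1, so the eigenspace has dimension 2 - 1 = 1: the geometric multiplicity is 1.

Since 1 < 2, A is not diagonalizable.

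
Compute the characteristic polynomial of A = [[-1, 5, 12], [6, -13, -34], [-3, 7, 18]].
χ_A(x) = (x - 2)(x - 1)^2

xI - A = [[x + 1, -5, -12], [-6, x + 13, 34], [3, -7, x - 18]].

Expanding det(xI - A) along the first row:
det(xI - A) = + (x + 1)·det([[x + 13, 34], [-7, x - 18]]) - (-5)·det([[-6, 34], [3, x - 18]]) + (-12)·det([[-6, x + 13], [3, -7]]).

Evaluating gives χ_A(x) = x^3 - 4x^2 + 5x - 2 = (x - 2)(x - 1)^2.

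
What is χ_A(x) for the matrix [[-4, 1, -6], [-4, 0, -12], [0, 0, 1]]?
xI - A = [[x + 4, -1, 6], [4, x, 12], [0, 0, x - 1]].

Expanding det(xI - A) along the first row:
det(xI - A) = + (x + 4)·det([[x, 12], [0, x - 1]]) - (-1)·det([[4, 12], [0, x - 1]]) + (6)·det([[4, x], [0, 0]]).

Evaluating gives χ_A(x) = x^3 + 3x^2 - 4 = (x - 1)(x + 2)^2.

χ_A(x) = (x - 1)(x + 2)^2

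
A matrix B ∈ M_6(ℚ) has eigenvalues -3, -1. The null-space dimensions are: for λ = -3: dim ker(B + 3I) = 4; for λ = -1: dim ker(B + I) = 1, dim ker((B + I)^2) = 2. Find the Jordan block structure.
λ = -3: successive nullity increments [4] count blocks of size ≥ k; block sizes are [1, 1, 1, 1].
λ = -1: successive nullity increments [1, 1] count blocks of size ≥ k; block sizes are [2].

Jordan blocks: (-3, 1), (-3, 1), (-3, 1), (-3, 1), (-1, 2)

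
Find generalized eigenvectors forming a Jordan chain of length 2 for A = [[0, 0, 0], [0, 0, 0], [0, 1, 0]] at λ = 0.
v_1 = [[-1, 1, -2]]^T, v_2 = [[0, 0, 1]]^T

We seek v_1 ∈ ker(A^2) \ ker(A), then set v_{i+1} = A v_i.

One such chain is v_1 = [[-1, 1, -2]]^T, v_2 = [[0, 0, 1]]^T. Check: A v_2 = [[0, 0, 0]]^T = 0.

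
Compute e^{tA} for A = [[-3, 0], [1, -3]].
e^{tA} = [[e^{-3*t}, 0], [t*e^{-3*t}, e^{-3*t}]]

A has Jordan form J = [[-3, 1], [0, -3]] with A = PJP^{-1}, so e^{tA} = P e^{tJ} P^{-1}.

For a Jordan block J_k(λ), e^{tJ_k(λ)} = e^{λt} · (I + tN + t^2 N^2/2! + ... + t^{k-1} N^{k-1}/(k-1)!) where N is the nilpotent superdiagonal part.

Assembling the blocks and conjugating back gives the entries of e^{tA} as shown above.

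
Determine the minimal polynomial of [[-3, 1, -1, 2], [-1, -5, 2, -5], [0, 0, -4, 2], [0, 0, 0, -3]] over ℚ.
The characteristic polynomial factors as (x + 3)(x + 4)^3. The minimal polynomial is ∏(x - λ)^{k_λ} where k_λ is the size of the largest Jordan block at λ.

For λ = -4: rank(A + 4I) = 3, and the largest Jordan block has size 3 (the smallest k with rank((A + 4I)^k) = rank((A + 4I)^(k+1))).
For λ = -3: rank(A + 3I) = 3, and the largest Jordan block has size 1 (the smallest k with rank((A + 3I)^k) = rank((A + 3I)^(k+1))).

So m_A(x) = (x + 3)(x + 4)^3.

m_A(x) = (x + 3)(x + 4)^3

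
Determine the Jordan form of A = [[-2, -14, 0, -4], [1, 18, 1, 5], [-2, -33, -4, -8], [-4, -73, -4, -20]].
J = [[-2, 1, 0, 0], [0, -2, 1, 0], [0, 0, -2, 0], [0, 0, 0, -2]]

The characteristic polynomial is det(xI - A) = (x + 2)^4, so the eigenvalues are -2 (algebraic multiplicity 4).

For λ = -2: rank(A + 2I) = 2, rank((A + 2I)^2) = 1, rank((A + 2I)^3) = 0. The eigenspace has dimension 4 - 2 = 2, so there are 2 Jordan blocks; the rank sequence gives block sizes [3, 1].

Assembling the blocks gives the Jordan form J above.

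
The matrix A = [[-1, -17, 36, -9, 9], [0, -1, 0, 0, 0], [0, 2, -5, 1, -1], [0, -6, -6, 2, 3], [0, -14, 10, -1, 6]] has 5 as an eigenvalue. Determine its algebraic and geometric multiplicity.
The characteristic polynomial is (x - 5)(x + 1)^4, so the factor x - 5 appears with exponent 1: the algebraic multiplicity is 1.

rank(A - 5I) = 4, so the eigenspace has dimension 5 - 4 = 1: the geometric multiplicity is 1.

algebraic multiplicity 1, geometric multiplicity 1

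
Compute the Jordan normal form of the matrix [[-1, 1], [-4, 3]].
The characteristic polynomial is det(xI - A) = (x - 1)^2, so the eigenvalues are 1 (algebraic multiplicity 2).

For λ = 1: rank(A - I) = 1, rank((A - I)^2) = 0. The eigenspace has dimension 2 - 1 = 1, so there is 1 Jordan block; the rank sequence gives block sizes [2].

Assembling the blocks gives the Jordan form J above.

J = [[1, 1], [0, 1]]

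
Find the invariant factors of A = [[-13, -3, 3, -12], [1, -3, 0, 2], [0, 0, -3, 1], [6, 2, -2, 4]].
(x + 3)(x + 4)^3

The Jordan structure of A has elementary divisors (x + 4)^3, (x + 3). Arranging the block sizes at each eigenvalue in decreasing order and taking row products gives the invariant factors.

Invariant factors (smallest first, each dividing the next): (x + 3)(x + 4)^3.

Check: the last factor (x + 3)(x + 4)^3 is the minimal polynomial, and the product (x + 3)(x + 4)^3 is the characteristic polynomial.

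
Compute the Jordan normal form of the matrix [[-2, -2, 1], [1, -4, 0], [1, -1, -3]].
The characteristic polynomial is det(xI - A) = (x + 3)^3, so the eigenvalues are -3 (algebraic multiplicity 3).

For λ = -3: rank(A + 3I) = 2, rank((A + 3I)^2) = 1, rank((A + 3I)^3) = 0. The eigenspace has dimension 3 - 2 = 1, so there is 1 Jordan block; the rank sequence gives block sizes [3].

Assembling the blocks gives the Jordan form J above.

J = [[-3, 1, 0], [0, -3, 1], [0, 0, -3]]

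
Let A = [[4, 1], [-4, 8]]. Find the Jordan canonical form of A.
J = [[6, 1], [0, 6]]

The characteristic polynomial is det(xI - A) = (x - 6)^2, so the eigenvalues are 6 (algebraic multiplicity 2).

For λ = 6: rank(A - 6I) = 1, rank((A - 6I)^2) = 0. The eigenspace has dimension 2 - 1 = 1, so there is 1 Jordan block; the rank sequence gives block sizes [2].

Assembling the blocks gives the Jordan form J above.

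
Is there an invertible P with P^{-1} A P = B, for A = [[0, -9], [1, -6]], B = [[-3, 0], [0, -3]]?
Both have characteristic polynomial (x + 3)^2, but the minimal polynomial of A is (x + 3)^2 while the minimal polynomial of B is x + 3. The minimal polynomial is a similarity invariant, so A and B are not similar.

No.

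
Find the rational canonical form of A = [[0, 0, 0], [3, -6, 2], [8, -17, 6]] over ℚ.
R = [[0, 0, 0], [1, 0, 2], [0, 1, 0]]

The invariant factors of A (the non-unit diagonal entries of the Smith normal form of xI - A over ℚ[x]) are x(x^2 - 2), each dividing the next. The characteristic polynomial is their product, x(x^2 - 2).

The rational canonical form is the block-diagonal matrix of companion matrices C(f_i):
R = [[0, 0, 0], [1, 0, 2], [0, 1, 0]].

Note the characteristic polynomial does not split into linear factors over ℚ, so A has no Jordan form over ℚ; the rational canonical form exists over any field.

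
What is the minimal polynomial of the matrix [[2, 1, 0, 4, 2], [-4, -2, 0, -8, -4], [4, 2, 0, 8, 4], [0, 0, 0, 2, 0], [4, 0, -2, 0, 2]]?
The characteristic polynomial factors as x^3(x - 2)^2. The minimal polynomial is ∏(x - λ)^{k_λ} where k_λ is the size of the largest Jordan block at λ.

For λ = 0: rank(A) = 3, and the largest Jordan block has size 2 (the smallest k with rank(A^k) = rank(A^(k+1))).
For λ = 2: rank(A - 2I) = 3, and the largest Jordan block has size 1 (the smallest k with rank((A - 2I)^k) = rank((A - 2I)^(k+1))).

So m_A(x) = x^2(x - 2).

m_A(x) = x^2(x - 2)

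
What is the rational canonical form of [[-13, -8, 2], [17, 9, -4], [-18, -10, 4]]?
R = [[0, 0, 4], [1, 0, 1], [0, 1, 0]]

The invariant factors of A (the non-unit diagonal entries of the Smith normal form of xI - A over ℚ[x]) are x^3 - x - 4, each dividing the next. The characteristic polynomial is their product, x^3 - x - 4.

The rational canonical form is the block-diagonal matrix of companion matrices C(f_i):
R = [[0, 0, 4], [1, 0, 1], [0, 1, 0]].

Note the characteristic polynomial does not split into linear factors over ℚ, so A has no Jordan form over ℚ; the rational canonical form exists over any field.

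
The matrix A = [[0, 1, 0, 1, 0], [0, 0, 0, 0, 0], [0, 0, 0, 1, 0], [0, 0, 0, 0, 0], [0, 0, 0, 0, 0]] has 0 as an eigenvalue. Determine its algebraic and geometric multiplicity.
The characteristic polynomial is x^5, so the factor x appears with exponent 5: the algebraic multiplicity is 5.

rank(A) = 2, so the eigenspace has dimension 5 - 2 = 3: the geometric multiplicity is 3.

Since 3 < 5, A is not diagonalizable.

algebraic multiplicity 5, geometric multiplicity 3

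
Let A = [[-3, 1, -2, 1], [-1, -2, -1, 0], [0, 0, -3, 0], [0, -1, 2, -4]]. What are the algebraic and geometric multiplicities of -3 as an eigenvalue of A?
The characteristic polynomial is (x + 3)^4, so the factor x + 3 appears with exponent 4: the algebraic multiplicity is 4.

rank(A + 3I) = 2, so the eigenspace has dimension 4 - 2 = 2: the geometric multiplicity is 2.

Since 2 < 4, A is not diagonalizable.

algebraic multiplicity 4, geometric multiplicity 2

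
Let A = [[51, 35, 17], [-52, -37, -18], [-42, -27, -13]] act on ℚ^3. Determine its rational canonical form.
The invariant factors of A (the non-unit diagonal entries of the Smith normal form of xI - A over ℚ[x]) are (x - 5)(x^2 + 4x - 1), each dividing the next. The characteristic polynomial is their product, (x - 5)(x^2 + 4x - 1).

The rational canonical form is the block-diagonal matrix of companion matrices C(f_i):
R = [[0, 0, -5], [1, 0, 21], [0, 1, 1]].

Note the characteristic polynomial does not split into linear factors over ℚ, so A has no Jordan form over ℚ; the rational canonical form exists over any field.

R = [[0, 0, -5], [1, 0, 21], [0, 1, 1]]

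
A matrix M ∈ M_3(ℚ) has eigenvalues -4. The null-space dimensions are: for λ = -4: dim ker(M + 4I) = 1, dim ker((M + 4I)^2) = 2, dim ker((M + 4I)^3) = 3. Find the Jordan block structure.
λ = -4: successive nullity increments [1, 1, 1] count blocks of size ≥ k; block sizes are [3].

Jordan blocks: (-4, 3)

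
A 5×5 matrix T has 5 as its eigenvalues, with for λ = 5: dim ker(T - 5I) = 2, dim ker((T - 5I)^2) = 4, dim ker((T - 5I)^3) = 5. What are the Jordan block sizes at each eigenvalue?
Jordan blocks: (5, 3), (5, 2)

λ = 5: successive nullity increments [2, 2, 1] count blocks of size ≥ k; block sizes are [3, 2].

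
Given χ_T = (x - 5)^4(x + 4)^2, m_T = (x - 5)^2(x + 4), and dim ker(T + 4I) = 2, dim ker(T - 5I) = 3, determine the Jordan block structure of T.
Jordan blocks: (-4, 1), (-4, 1), (5, 2), (5, 1), (5, 1)

λ = -4: algebraic multiplicity 2 (exponent in χ_T), largest block size 1 (exponent in m_T), 2 blocks (geometric multiplicity). These force block sizes [1, 1].
λ = 5: algebraic multiplicity 4 (exponent in χ_T), largest block size 2 (exponent in m_T), 3 blocks (geometric multiplicity). These force block sizes [2, 1, 1].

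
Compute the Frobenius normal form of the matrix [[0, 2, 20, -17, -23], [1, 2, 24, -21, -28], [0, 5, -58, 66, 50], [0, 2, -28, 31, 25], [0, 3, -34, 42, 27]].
R = [[0, 0, 0, 0, -48], [1, 0, 0, 0, -28], [0, 1, 0, 0, 0], [0, 0, 1, 0, 25], [0, 0, 0, 1, 2]]

The invariant factors of A (the non-unit diagonal entries of the Smith normal form of xI - A over ℚ[x]) are (x - 6)(x + 4)(x^3 - x - 2), each dividing the next. The characteristic polynomial is their product, (x - 6)(x + 4)(x^3 - x - 2).

The rational canonical form is the block-diagonal matrix of companion matrices C(f_i):
R = [[0, 0, 0, 0, -48], [1, 0, 0, 0, -28], [0, 1, 0, 0, 0], [0, 0, 1, 0, 25], [0, 0, 0, 1, 2]].

Note the characteristic polynomial does not split into linear factors over ℚ, so A has no Jordan form over ℚ; the rational canonical form exists over any field.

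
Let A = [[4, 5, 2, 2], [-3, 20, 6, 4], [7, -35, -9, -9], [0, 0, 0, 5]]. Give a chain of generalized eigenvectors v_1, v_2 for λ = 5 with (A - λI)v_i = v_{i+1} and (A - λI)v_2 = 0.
We seek v_1 ∈ ker((A - 5I)^2) \ ker(A - 5I), then set v_{i+1} = (A - 5I) v_i.

One such chain is v_1 = [[0, 1, -2, 0]]^T, v_2 = [[1, 3, -7, 0]]^T. Check: (A - 5I) v_2 = [[0, 0, 0, 0]]^T = 0.

v_1 = [[0, 1, -2, 0]]^T, v_2 = [[1, 3, -7, 0]]^T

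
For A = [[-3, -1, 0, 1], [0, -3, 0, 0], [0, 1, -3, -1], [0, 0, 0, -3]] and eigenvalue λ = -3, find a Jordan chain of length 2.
v_1 = [[-2, 1, 2, 0]]^T, v_2 = [[-1, 0, 1, 0]]^T

We seek v_1 ∈ ker((A + 3I)^2) \ ker(A + 3I), then set v_{i+1} = (A + 3I) v_i.

One such chain is v_1 = [[-2, 1, 2, 0]]^T, v_2 = [[-1, 0, 1, 0]]^T. Check: (A + 3I) v_2 = [[0, 0, 0, 0]]^T = 0.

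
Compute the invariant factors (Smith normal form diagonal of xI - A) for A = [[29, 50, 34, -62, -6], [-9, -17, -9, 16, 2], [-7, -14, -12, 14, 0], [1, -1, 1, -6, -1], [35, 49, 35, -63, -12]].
x + 5, x + 5, (x - 2)(x + 5)^2

The Jordan structure of A has elementary divisors (x + 5)^2, (x + 5), (x + 5), (x - 2). Arranging the block sizes at each eigenvalue in decreasing order and taking row products gives the invariant factors.

Invariant factors (smallest first, each dividing the next): x + 5, x + 5, (x - 2)(x + 5)^2.

Check: the last factor (x - 2)(x + 5)^2 is the minimal polynomial, and the product (x - 2)(x + 5)^4 is the characteristic polynomial.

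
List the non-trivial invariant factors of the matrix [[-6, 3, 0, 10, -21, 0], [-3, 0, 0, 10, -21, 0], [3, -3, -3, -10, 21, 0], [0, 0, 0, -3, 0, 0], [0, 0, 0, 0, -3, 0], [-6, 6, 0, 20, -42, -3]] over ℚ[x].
x + 3, x + 3, x + 3, x + 3, (x + 3)^2

The Jordan structure of A has elementary divisors (x + 3)^2, (x + 3), (x + 3), (x + 3), (x + 3). Arranging the block sizes at each eigenvalue in decreasing order and taking row products gives the invariant factors.

Invariant factors (smallest first, each dividing the next): x + 3, x + 3, x + 3, x + 3, (x + 3)^2.

Check: the last factor (x + 3)^2 is the minimal polynomial, and the product (x + 3)^6 is the characteristic polynomial.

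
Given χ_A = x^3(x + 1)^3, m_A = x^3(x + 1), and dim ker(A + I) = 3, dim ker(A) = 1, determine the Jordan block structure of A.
λ = -1: algebraic multiplicity 3 (exponent in χ_A), largest block size 1 (exponent in m_A), 3 blocks (geometric multiplicity). These force block sizes [1, 1, 1].
λ = 0: algebraic multiplicity 3 (exponent in χ_A), largest block size 3 (exponent in m_A), 1 block (geometric multiplicity). This forces block sizes [3].

Jordan blocks: (-1, 1), (-1, 1), (-1, 1), (0, 3)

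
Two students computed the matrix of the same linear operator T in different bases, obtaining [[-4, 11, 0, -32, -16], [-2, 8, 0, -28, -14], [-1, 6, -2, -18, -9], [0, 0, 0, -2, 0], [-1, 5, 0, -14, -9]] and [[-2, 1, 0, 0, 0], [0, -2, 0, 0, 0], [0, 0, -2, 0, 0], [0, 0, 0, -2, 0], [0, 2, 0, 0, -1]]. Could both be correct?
Two matrices over a field are similar if and only if they have the same invariant factors.

Both A and B have characteristic polynomial (x + 1)(x + 2)^4 and minimal polynomial (x + 1)(x + 2)^2. Computing further, both have invariant factors x + 2, x + 2, (x + 1)(x + 2)^2. Hence A and B are similar.

Yes.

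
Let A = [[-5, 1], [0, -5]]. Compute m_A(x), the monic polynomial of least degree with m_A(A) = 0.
m_A(x) = (x + 5)^2

The characteristic polynomial factors as (x + 5)^2. The minimal polynomial is ∏(x - λ)^{k_λ} where k_λ is the size of the largest Jordan block at λ.

For λ = -5: rank(A + 5I) = 1, and the largest Jordan block has size 2 (the smallest k with rank((A + 5I)^k) = rank((A + 5I)^(k+1))).

So m_A(x) = (x + 5)^2.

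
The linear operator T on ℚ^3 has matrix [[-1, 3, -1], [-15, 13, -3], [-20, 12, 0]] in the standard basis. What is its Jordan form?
The characteristic polynomial is det(xI - A) = (x - 4)^3, so the eigenvalues are 4 (algebraic multiplicity 3).

For λ = 4: rank(A - 4I) = 1, rank((A - 4I)^2) = 0. The eigenspace has dimension 3 - 1 = 2, so there are 2 Jordan blocks; the rank sequence gives block sizes [2, 1].

Assembling the blocks gives the Jordan form J above.

J = [[4, 1, 0], [0, 4, 0], [0, 0, 4]]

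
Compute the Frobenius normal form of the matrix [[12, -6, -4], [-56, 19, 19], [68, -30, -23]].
R = [[0, 0, 20], [1, 0, -21], [0, 1, 8]]

The invariant factors of A (the non-unit diagonal entries of the Smith normal form of xI - A over ℚ[x]) are (x - 4)(x^2 - 4x + 5), each dividing the next. The characteristic polynomial is their product, (x - 4)(x^2 - 4x + 5).

The rational canonical form is the block-diagonal matrix of companion matrices C(f_i):
R = [[0, 0, 20], [1, 0, -21], [0, 1, 8]].

Note the characteristic polynomial does not split into linear factors over ℚ, so A has no Jordan form over ℚ; the rational canonical form exists over any field.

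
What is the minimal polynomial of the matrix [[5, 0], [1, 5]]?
m_A(x) = (x - 5)^2

The characteristic polynomial factors as (x - 5)^2. The minimal polynomial is ∏(x - λ)^{k_λ} where k_λ is the size of the largest Jordan block at λ.

For λ = 5: rank(A - 5I) = 1, and the largest Jordan block has size 2 (the smallest k with rank((A - 5I)^k) = rank((A - 5I)^(k+1))).

So m_A(x) = (x - 5)^2.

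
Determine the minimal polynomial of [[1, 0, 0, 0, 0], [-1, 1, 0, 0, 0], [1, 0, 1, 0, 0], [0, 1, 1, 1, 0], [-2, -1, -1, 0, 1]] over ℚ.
m_A(x) = (x - 1)^2

The characteristic polynomial factors as (x - 1)^5. The minimal polynomial is ∏(x - λ)^{k_λ} where k_λ is the size of the largest Jordan block at λ.

For λ = 1: rank(A - I) = 2, and the largest Jordan block has size 2 (the smallest k with rank((A - I)^k) = rank((A - I)^(k+1))).

So m_A(x) = (x - 1)^2.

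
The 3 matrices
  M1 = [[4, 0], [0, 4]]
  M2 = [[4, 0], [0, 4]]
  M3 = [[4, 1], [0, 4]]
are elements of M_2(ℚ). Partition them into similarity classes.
Characteristic polynomials: χ_{M1} = (x - 4)^2, χ_{M2} = (x - 4)^2, χ_{M3} = (x - 4)^2.

{M1, M2}: invariant factors x - 4, x - 4.

{M3}: invariant factors (x - 4)^2.

Matrices are similar if and only if their invariant-factor lists agree; the partition into similarity classes is {M1, M2}, {M3}.

2 classes: {M1, M2}, {M3}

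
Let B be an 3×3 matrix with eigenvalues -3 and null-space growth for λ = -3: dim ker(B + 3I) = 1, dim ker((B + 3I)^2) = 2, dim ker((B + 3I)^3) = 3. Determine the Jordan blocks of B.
Jordan blocks: (-3, 3)

λ = -3: successive nullity increments [1, 1, 1] count blocks of size ≥ k; block sizes are [3].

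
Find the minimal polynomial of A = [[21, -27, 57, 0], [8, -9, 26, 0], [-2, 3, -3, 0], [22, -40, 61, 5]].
m_A(x) = (x - 5)(x - 3)^3

The characteristic polynomial factors as (x - 5)(x - 3)^3. The minimal polynomial is ∏(x - λ)^{k_λ} where k_λ is the size of the largest Jordan block at λ.

For λ = 3: rank(A - 3I) = 3, and the largest Jordan block has size 3 (the smallest k with rank((A - 3I)^k) = rank((A - 3I)^(k+1))).
For λ = 5: rank(A - 5I) = 3, and the largest Jordan block has size 1 (the smallest k with rank((A - 5I)^k) = rank((A - 5I)^(k+1))).

So m_A(x) = (x - 5)(x - 3)^3.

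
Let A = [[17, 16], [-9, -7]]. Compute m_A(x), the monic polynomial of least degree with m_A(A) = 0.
The characteristic polynomial factors as (x - 5)^2. The minimal polynomial is ∏(x - λ)^{k_λ} where k_λ is the size of the largest Jordan block at λ.

For λ = 5: rank(A - 5I) = 1, and the largest Jordan block has size 2 (the smallest k with rank((A - 5I)^k) = rank((A - 5I)^(k+1))).

So m_A(x) = (x - 5)^2.

m_A(x) = (x - 5)^2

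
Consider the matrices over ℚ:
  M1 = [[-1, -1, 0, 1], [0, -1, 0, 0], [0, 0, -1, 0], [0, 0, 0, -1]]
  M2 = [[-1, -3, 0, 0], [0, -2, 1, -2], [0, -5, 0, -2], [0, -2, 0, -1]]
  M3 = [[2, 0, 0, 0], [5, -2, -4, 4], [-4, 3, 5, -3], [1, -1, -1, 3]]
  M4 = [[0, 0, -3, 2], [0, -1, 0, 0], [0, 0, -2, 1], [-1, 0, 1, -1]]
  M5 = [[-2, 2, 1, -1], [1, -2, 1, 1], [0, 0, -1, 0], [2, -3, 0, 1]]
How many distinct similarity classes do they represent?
Characteristic polynomials: χ_{M1} = (x + 1)^4, χ_{M2} = (x + 1)^4, χ_{M3} = (x - 2)^4, χ_{M4} = (x + 1)^4, χ_{M5} = (x + 1)^4.

{M1}: invariant factors x + 1, x + 1, (x + 1)^2.

{M2, M4, M5}: invariant factors x + 1, (x + 1)^3.

{M3}: invariant factors (x - 2)^2, (x - 2)^2.

Matrices are similar if and only if their invariant-factor lists agree; the partition into similarity classes is {M1}, {M2, M4, M5}, {M3}.

3 classes: {M1}, {M2, M4, M5}, {M3}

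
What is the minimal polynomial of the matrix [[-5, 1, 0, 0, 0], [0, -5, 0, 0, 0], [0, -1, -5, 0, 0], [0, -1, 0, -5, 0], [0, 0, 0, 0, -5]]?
m_A(x) = (x + 5)^2

The characteristic polynomial factors as (x + 5)^5. The minimal polynomial is ∏(x - λ)^{k_λ} where k_λ is the size of the largest Jordan block at λ.

For λ = -5: rank(A + 5I) = 1, and the largest Jordan block has size 2 (the smallest k with rank((A + 5I)^k) = rank((A + 5I)^(k+1))).

So m_A(x) = (x + 5)^2.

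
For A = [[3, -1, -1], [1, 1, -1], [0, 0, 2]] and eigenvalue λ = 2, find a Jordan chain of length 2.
v_1 = [[1, 0, 0]]^T, v_2 = [[1, 1, 0]]^T

We seek v_1 ∈ ker((A - 2I)^2) \ ker(A - 2I), then set v_{i+1} = (A - 2I) v_i.

One such chain is v_1 = [[1, 0, 0]]^T, v_2 = [[1, 1, 0]]^T. Check: (A - 2I) v_2 = [[0, 0, 0]]^T = 0.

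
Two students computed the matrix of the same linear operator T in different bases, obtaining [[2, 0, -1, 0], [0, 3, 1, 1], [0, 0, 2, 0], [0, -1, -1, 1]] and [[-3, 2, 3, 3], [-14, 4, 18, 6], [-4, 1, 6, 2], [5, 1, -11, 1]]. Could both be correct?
Two matrices over a field are similar if and only if they have the same invariant factors.

Both A and B have characteristic polynomial (x - 2)^4 and minimal polynomial (x - 2)^2. Computing further, both have invariant factors (x - 2)^2, (x - 2)^2. Hence A and B are similar.

Yes.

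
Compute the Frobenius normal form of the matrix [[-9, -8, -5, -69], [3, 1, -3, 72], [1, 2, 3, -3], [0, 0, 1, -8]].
The invariant factors of A (the non-unit diagonal entries of the Smith normal form of xI - A over ℚ[x]) are x + 5, (x - 2)(x + 5)^2, each dividing the next. The characteristic polynomial is their product, (x - 2)(x + 5)^3.

The rational canonical form is the block-diagonal matrix of companion matrices C(f_i):
R = [[-5, 0, 0, 0], [0, 0, 0, 50], [0, 1, 0, -5], [0, 0, 1, -8]].

R = [[-5, 0, 0, 0], [0, 0, 0, 50], [0, 1, 0, -5], [0, 0, 1, -8]]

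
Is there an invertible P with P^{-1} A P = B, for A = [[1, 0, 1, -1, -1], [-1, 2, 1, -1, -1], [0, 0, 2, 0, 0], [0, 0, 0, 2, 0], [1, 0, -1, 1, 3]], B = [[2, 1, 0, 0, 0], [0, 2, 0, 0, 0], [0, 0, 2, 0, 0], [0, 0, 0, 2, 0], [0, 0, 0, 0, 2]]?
Two matrices over a field are similar if and only if they have the same invariant factors.

Both A and B have characteristic polynomial (x - 2)^5 and minimal polynomial (x - 2)^2. Computing further, both have invariant factors x - 2, x - 2, x - 2, (x - 2)^2. Hence A and B are similar.

Yes.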